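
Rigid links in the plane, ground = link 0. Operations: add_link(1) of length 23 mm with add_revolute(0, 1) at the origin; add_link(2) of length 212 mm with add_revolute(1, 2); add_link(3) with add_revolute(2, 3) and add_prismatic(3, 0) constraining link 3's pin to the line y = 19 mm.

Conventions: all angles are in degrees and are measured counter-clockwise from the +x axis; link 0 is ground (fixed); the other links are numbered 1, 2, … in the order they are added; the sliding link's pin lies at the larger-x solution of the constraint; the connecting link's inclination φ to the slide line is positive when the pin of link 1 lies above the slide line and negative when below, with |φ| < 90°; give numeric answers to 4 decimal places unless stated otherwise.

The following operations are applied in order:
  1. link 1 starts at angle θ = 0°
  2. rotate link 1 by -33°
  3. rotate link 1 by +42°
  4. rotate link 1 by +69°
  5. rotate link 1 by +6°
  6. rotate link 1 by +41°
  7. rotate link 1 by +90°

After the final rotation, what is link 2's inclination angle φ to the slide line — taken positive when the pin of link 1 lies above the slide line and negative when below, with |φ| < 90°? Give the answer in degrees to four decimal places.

geometry: r = 23 mm, L = 212 mm, e = 19 mm; θ starts at 0°
rotate link 1 by -33°: θ ← 0° -33° = -33°
rotate link 1 by +42°: θ ← -33° +42° = 9°
rotate link 1 by +69°: θ ← 9° +69° = 78°
rotate link 1 by +6°: θ ← 78° +6° = 84°
rotate link 1 by +41°: θ ← 84° +41° = 125°
rotate link 1 by +90°: θ ← 125° +90° = 215°
h = r sin θ − e = -13.192258 − 19 = -32.192258
sin φ = h / L = -32.192258 / 212 = -0.15185027
φ = arcsin(-0.15185027) = -8.734168°

-8.7342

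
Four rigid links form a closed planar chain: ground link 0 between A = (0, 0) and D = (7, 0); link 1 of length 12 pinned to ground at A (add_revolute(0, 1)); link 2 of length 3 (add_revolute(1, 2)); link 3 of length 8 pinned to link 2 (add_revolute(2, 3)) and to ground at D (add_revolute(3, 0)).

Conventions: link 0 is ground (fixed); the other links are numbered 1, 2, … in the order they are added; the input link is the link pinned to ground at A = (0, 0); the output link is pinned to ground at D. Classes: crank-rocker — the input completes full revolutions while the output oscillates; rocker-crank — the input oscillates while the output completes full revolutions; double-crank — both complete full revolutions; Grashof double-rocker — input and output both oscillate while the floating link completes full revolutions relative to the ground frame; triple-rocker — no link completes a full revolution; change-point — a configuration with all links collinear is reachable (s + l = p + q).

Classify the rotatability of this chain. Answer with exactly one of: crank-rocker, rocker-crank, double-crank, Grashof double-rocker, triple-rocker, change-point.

lengths: ground=7, input=12, coupler=3, output=8
sorted: s=3 (shortest), l=12 (longest), p+q=15
s + l = 15 vs p + q = 15
s + l = p + q → change-point (collinear configuration reachable)

change-point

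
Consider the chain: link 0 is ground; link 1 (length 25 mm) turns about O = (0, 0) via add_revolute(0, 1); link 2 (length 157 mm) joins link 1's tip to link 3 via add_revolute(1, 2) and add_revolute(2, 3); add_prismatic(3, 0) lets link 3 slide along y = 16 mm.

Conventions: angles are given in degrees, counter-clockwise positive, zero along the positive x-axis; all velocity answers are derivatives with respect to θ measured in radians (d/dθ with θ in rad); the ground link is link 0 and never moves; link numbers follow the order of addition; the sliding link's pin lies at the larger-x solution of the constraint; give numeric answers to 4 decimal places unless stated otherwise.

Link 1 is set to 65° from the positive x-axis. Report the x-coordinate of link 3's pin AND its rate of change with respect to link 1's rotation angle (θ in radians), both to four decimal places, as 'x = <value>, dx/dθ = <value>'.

geometry: r = 25 mm, L = 157 mm, e = 16 mm
crank pin P = (r cos θ, r sin θ) = (10.565457, 22.657695)
h = r sin θ − e = 22.657695 − 16 = 6.657695
x = r cos θ + √(L² − h²) = 10.565457 + 156.858774 = 167.424231
dx/dθ = −r sin θ − h·r cos θ/√(L² − h²) (θ in radians; h = 6.657695) = -23.106134

x = 167.4242, dx/dθ = -23.1061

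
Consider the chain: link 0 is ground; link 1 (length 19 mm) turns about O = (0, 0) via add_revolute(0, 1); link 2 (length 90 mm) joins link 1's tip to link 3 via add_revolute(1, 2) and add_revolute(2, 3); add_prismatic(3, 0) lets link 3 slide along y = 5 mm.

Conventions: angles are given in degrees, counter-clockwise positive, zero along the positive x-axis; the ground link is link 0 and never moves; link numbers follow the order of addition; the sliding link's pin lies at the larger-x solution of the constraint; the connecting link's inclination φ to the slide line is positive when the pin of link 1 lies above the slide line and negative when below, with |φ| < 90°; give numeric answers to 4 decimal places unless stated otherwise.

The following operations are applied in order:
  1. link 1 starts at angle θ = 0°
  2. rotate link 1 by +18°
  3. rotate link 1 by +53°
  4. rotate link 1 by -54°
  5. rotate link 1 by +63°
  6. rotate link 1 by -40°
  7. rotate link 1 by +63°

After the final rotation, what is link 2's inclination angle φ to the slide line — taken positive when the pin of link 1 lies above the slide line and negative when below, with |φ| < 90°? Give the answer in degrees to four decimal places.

geometry: r = 19 mm, L = 90 mm, e = 5 mm; θ starts at 0°
rotate link 1 by +18°: θ ← 0° +18° = 18°
rotate link 1 by +53°: θ ← 18° +53° = 71°
rotate link 1 by -54°: θ ← 71° -54° = 17°
rotate link 1 by +63°: θ ← 17° +63° = 80°
rotate link 1 by -40°: θ ← 80° -40° = 40°
rotate link 1 by +63°: θ ← 40° +63° = 103°
h = r sin θ − e = 18.513031 − 5 = 13.513031
sin φ = h / L = 13.513031 / 90 = 0.15014479
φ = arcsin(0.15014479) = 8.635318°

8.6353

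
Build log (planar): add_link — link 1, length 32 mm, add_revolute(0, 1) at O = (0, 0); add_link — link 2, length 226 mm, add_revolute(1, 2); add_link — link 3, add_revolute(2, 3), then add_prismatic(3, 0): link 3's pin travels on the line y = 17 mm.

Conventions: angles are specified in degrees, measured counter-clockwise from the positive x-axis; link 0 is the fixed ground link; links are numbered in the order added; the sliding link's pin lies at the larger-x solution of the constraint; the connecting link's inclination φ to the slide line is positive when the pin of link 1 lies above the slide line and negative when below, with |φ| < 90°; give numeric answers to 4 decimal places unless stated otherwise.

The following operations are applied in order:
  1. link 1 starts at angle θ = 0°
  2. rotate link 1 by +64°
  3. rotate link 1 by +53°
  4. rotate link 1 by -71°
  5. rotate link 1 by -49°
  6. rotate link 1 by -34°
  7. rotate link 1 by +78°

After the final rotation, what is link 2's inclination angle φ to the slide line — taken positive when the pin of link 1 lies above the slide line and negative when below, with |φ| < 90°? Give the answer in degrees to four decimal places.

geometry: r = 32 mm, L = 226 mm, e = 17 mm; θ starts at 0°
rotate link 1 by +64°: θ ← 0° +64° = 64°
rotate link 1 by +53°: θ ← 64° +53° = 117°
rotate link 1 by -71°: θ ← 117° -71° = 46°
rotate link 1 by -49°: θ ← 46° -49° = -3°
rotate link 1 by -34°: θ ← -3° -34° = -37°
rotate link 1 by +78°: θ ← -37° +78° = 41°
h = r sin θ − e = 20.993889 − 17 = 3.993889
sin φ = h / L = 3.993889 / 226 = 0.01767207
φ = arcsin(0.01767207) = 1.012588°

1.0126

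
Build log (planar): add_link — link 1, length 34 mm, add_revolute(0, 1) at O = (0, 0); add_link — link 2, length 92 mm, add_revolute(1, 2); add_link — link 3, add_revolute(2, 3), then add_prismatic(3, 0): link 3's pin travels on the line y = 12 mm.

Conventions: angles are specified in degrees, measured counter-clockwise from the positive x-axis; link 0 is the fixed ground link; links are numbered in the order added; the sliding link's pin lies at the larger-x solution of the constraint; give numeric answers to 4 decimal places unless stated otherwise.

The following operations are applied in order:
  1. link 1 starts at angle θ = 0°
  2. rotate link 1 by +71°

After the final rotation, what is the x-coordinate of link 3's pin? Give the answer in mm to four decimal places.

geometry: r = 34 mm, L = 92 mm, e = 12 mm; θ starts at 0°
rotate link 1 by +71°: θ ← 0° +71° = 71°
crank pin P = (r cos θ, r sin θ) = (11.069317, 32.147632)
h = r sin θ − e = 32.147632 − 12 = 20.147632
x = r cos θ + √(L² − h²) = 11.069317 + 89.766770 = 100.836087

100.8361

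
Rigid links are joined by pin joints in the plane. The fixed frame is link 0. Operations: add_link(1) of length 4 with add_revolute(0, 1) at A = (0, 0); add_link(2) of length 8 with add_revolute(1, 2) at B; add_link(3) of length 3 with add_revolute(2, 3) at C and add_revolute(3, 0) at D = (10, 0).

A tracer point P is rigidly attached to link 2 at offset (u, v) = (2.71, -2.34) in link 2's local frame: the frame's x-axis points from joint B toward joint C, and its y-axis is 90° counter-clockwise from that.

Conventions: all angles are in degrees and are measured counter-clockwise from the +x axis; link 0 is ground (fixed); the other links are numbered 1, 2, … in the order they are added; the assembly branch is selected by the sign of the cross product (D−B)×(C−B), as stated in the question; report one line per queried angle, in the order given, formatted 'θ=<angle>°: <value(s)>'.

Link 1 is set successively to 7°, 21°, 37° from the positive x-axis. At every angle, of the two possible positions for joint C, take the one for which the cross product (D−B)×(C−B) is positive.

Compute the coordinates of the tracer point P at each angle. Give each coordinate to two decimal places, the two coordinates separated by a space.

A=(0,0), D=(10.00,0)
θ=7°: B = A + 4.00·(cos7°, sin7°) = (3.9702, 0.4875)
θ=7°: |BD| = 6.0495
θ=7°: circle(B,8.00) ∩ circle(D,3.00): a=7.5706, h=2.5858
θ=7°:   candidates: C₊=(11.7245,2.4548) cross=15.643; C₋=(11.3078,-2.6999) cross=-15.643
θ=7°:   branch + wants cross > 0 → take C=(11.7245,2.4548) (cross=15.643)
θ=7°: ex = (C−B)/|BC| = (0.9693,0.2459); ey = (-0.2459,0.9693)
θ=7°: P = B + 2.71·ex + -2.34·ey = (7.1724,-1.1142)
θ=21°: B = A + 4.00·(cos21°, sin21°) = (3.7343, 1.4335)
θ=21°: |BD| = 6.4276
θ=21°: circle(B,8.00) ∩ circle(D,3.00): a=7.4922, h=2.8047
θ=21°:   candidates: C₊=(11.6634,2.4966) cross=18.028; C₋=(10.4123,-2.9715) cross=-18.028
θ=21°:   branch + wants cross > 0 → take C=(11.6634,2.4966) (cross=18.028)
θ=21°: ex = (C−B)/|BC| = (0.9911,0.1329); ey = (-0.1329,0.9911)
θ=21°: P = B + 2.71·ex + -2.34·ey = (6.7313,-0.5256)
θ=37°: B = A + 4.00·(cos37°, sin37°) = (3.1945, 2.4073)
θ=37°: |BD| = 7.2187
θ=37°: circle(B,8.00) ∩ circle(D,3.00): a=7.4189, h=2.9933
θ=37°:   candidates: C₊=(11.1870,2.7552) cross=21.608; C₋=(9.1906,-2.8887) cross=-21.608
θ=37°:   branch + wants cross > 0 → take C=(11.1870,2.7552) (cross=21.608)
θ=37°: ex = (C−B)/|BC| = (0.9991,0.0435); ey = (-0.0435,0.9991)
θ=37°: P = B + 2.71·ex + -2.34·ey = (6.0037,0.1873)

θ=7°: 7.17 -1.11
θ=21°: 6.73 -0.53
θ=37°: 6.00 0.19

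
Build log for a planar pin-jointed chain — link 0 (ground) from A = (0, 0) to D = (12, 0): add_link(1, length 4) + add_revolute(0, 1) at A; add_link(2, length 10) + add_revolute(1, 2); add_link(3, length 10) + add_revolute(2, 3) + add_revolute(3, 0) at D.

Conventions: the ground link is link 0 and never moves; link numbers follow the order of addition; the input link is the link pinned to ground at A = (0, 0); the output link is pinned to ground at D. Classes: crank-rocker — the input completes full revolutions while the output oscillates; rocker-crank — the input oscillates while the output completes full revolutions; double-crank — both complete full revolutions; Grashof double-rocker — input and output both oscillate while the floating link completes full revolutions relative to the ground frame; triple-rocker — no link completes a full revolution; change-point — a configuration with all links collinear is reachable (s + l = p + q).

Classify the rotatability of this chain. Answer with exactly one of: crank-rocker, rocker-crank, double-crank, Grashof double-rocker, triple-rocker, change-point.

lengths: ground=12, input=4, coupler=10, output=10
sorted: s=4 (shortest), l=12 (longest), p+q=20
s + l = 16 vs p + q = 20
s + l < p + q (Grashof) with shortest = input link → crank-rocker

crank-rocker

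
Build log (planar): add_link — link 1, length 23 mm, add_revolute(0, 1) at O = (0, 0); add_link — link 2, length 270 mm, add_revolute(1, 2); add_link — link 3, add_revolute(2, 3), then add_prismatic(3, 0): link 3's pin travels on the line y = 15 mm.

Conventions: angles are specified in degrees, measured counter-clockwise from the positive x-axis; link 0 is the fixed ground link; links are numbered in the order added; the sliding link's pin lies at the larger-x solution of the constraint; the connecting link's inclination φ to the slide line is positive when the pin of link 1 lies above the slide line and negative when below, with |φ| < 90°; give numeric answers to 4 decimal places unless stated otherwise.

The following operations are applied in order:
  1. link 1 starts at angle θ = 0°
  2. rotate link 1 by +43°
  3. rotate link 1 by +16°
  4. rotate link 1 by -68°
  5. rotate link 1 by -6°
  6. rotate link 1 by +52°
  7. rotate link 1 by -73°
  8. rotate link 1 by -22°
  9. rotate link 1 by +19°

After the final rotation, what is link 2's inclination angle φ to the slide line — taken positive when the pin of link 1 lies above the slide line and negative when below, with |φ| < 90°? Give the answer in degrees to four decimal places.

geometry: r = 23 mm, L = 270 mm, e = 15 mm; θ starts at 0°
rotate link 1 by +43°: θ ← 0° +43° = 43°
rotate link 1 by +16°: θ ← 43° +16° = 59°
rotate link 1 by -68°: θ ← 59° -68° = -9°
rotate link 1 by -6°: θ ← -9° -6° = -15°
rotate link 1 by +52°: θ ← -15° +52° = 37°
rotate link 1 by -73°: θ ← 37° -73° = -36°
rotate link 1 by -22°: θ ← -36° -22° = -58°
rotate link 1 by +19°: θ ← -58° +19° = -39°
h = r sin θ − e = -14.474369 − 15 = -29.474369
sin φ = h / L = -29.474369 / 270 = -0.10916433
φ = arcsin(-0.10916433) = -6.267145°

-6.2671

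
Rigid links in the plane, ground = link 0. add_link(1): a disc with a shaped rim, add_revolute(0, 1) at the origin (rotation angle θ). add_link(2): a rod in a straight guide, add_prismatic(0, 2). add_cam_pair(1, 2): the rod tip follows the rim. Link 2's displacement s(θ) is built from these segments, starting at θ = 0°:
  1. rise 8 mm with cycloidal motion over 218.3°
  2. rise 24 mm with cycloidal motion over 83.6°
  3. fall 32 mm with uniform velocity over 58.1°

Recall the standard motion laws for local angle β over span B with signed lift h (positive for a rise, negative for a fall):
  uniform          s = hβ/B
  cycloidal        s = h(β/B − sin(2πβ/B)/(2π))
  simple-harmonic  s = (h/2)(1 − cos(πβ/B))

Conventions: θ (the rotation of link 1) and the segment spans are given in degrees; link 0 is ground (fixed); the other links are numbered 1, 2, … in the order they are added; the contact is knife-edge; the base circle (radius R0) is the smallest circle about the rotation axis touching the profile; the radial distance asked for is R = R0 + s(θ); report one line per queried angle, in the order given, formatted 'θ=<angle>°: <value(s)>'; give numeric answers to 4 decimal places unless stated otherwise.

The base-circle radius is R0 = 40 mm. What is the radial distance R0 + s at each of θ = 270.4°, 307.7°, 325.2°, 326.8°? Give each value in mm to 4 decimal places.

segment 1 (0° to 218.3°, cycloidal, h = 8) is passed completely: s = 0.0000 + (8) = 8.0000
θ = 270.4° falls in segment 2 (218.3° to 301.9°, cycloidal, h = 24): β = 270.4 − 218.3 = 52.1°, B = 83.6°; Δs = 24·(0.6232 − sin(2π·0.6232)/(2π)) = 17.6273; s = 8.0000 + 17.6273 = 25.6273
segment 2 (218.3° to 301.9°, cycloidal, h = 24) is passed completely: s = 8.0000 + (24) = 32.0000
θ = 307.7° falls in segment 3 (301.9° to 360°, uniform, h = -32): β = 307.7 − 301.9 = 5.8°, B = 58.1°; Δs = -32·5.8/58.1 = -3.1945; s = 32.0000 − 3.1945 = 28.8055
θ = 325.2° falls in segment 3 (301.9° to 360°, uniform, h = -32): β = 325.2 − 301.9 = 23.3°, B = 58.1°; Δs = -32·23.3/58.1 = -12.8330; s = 32.0000 − 12.8330 = 19.1670
θ = 326.8° falls in segment 3 (301.9° to 360°, uniform, h = -32): β = 326.8 − 301.9 = 24.9°, B = 58.1°; Δs = -32·24.9/58.1 = -13.7143; s = 32.0000 − 13.7143 = 18.2857
θ=270.4°: R = R0 + s = 40 + 25.6273 = 65.6273
θ=307.7°: R = R0 + s = 40 + 28.8055 = 68.8055
θ=325.2°: R = R0 + s = 40 + 19.1670 = 59.1670
θ=326.8°: R = R0 + s = 40 + 18.2857 = 58.2857

θ=270.4°: 65.6273
θ=307.7°: 68.8055
θ=325.2°: 59.1670
θ=326.8°: 58.2857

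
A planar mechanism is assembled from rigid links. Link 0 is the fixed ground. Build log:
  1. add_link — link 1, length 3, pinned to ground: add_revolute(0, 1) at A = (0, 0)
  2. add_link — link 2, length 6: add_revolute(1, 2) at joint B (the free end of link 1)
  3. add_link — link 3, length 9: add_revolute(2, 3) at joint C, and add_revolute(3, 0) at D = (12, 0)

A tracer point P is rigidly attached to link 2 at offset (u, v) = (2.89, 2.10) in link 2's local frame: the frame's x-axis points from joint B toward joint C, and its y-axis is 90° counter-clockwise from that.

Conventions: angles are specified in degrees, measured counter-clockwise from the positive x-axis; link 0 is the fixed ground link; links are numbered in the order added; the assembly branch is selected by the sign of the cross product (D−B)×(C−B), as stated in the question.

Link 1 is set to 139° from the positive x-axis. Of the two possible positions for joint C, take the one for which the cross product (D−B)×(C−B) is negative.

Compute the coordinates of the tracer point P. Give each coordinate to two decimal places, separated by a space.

A=(0,0), D=(12.00,0)
B = A + 3.00·(cos139°, sin139°) = (-2.2641, 1.9682)
|BD| = 14.3993
circle(B,6.00) ∩ circle(D,9.00): a=5.6371, h=2.0551
  candidates: C₊=(3.6009,3.2335) cross=29.592; C₋=(3.0391,-0.8382) cross=-29.592
  branch - wants cross < 0 → take C=(3.0391,-0.8382) (cross=-29.592)
ex = (C−B)/|BC| = (0.8839,-0.4677); ey = (0.4677,0.8839)
P = B + 2.89·ex + 2.10·ey = (1.2725,2.4726)

1.27 2.47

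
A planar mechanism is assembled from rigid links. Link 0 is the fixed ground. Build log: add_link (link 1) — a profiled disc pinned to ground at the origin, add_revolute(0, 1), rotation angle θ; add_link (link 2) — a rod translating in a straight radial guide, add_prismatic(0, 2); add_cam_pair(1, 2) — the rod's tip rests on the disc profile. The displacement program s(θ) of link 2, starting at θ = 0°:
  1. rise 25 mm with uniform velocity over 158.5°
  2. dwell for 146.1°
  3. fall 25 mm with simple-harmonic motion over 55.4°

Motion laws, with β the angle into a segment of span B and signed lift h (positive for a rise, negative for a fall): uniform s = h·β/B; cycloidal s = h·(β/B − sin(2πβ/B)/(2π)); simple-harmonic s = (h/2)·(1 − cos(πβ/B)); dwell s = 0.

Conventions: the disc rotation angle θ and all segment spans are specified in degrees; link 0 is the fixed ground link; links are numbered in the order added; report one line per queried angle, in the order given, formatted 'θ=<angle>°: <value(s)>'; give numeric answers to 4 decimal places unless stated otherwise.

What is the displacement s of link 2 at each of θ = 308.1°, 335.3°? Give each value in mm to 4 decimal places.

seg 1 [0°–158.5°] uniform, h=25: full span → s += 25 → s = 25.0000
seg 2 [158.5°–304.6°] dwell: s stays 25.0000
seg 3 [304.6°–360°] simple-harmonic, h=-25: θ=308.1° here. β=3.5, B=55.4. -25/2·(1 − cos(π·0.0632)) = -0.2454 → s = 24.7546
seg 3 [304.6°–360°] simple-harmonic, h=-25: θ=335.3° here. β=30.7, B=55.4. -25/2·(1 − cos(π·0.5542)) = -14.6163 → s = 10.3837

θ=308.1°: 24.7546
θ=335.3°: 10.3837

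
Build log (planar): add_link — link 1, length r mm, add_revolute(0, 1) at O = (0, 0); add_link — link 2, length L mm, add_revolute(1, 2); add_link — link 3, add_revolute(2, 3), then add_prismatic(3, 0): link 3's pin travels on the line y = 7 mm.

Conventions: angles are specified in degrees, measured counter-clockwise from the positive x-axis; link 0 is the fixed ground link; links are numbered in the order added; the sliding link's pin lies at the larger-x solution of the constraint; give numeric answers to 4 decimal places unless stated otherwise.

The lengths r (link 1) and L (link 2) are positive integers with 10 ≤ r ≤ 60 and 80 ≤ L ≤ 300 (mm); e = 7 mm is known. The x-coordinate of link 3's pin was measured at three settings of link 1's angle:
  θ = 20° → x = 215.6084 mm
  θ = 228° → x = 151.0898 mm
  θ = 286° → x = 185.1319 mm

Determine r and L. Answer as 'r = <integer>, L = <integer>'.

constraint per measurement: (x − r cos θ)² + (r sin θ − e)² = L²
subtracting the θ₁ and θ₂ equations cancels the r² and L² terms:
r = (x₁² − x₂²) / (2[(x₁cos θ₁ + e sin θ₁) − (x₂cos θ₂ + e sin θ₂)]) = 38.0000 → r = 38
L² = (x₁ − r cos θ₁)² + (r sin θ₁ − e)² = 32400.0001 → L = 180.0000 → L = 180
check at θ₃=286°: x = 185.1319 (printed 185.1319) ✓

r = 38, L = 180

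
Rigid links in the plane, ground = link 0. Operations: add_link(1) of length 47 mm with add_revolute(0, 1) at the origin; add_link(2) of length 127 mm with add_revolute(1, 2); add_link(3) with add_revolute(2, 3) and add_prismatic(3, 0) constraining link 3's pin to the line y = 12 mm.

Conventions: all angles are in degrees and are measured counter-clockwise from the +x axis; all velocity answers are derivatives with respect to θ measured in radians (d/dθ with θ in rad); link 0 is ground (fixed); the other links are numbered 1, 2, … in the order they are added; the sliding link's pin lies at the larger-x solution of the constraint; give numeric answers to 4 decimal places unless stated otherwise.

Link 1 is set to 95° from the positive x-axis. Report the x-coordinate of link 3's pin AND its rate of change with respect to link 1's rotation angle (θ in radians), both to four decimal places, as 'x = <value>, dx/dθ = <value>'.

geometry: r = 47 mm, L = 127 mm, e = 12 mm
crank pin P = (r cos θ, r sin θ) = (-4.096320, 46.821151)
h = r sin θ − e = 46.821151 − 12 = 34.821151
x = r cos θ + √(L² − h²) = -4.096320 + 122.133073 = 118.036753
dx/dθ = −r sin θ − h·r cos θ/√(L² − h²) (θ in radians; h = 34.821151) = -45.653256

x = 118.0368, dx/dθ = -45.6533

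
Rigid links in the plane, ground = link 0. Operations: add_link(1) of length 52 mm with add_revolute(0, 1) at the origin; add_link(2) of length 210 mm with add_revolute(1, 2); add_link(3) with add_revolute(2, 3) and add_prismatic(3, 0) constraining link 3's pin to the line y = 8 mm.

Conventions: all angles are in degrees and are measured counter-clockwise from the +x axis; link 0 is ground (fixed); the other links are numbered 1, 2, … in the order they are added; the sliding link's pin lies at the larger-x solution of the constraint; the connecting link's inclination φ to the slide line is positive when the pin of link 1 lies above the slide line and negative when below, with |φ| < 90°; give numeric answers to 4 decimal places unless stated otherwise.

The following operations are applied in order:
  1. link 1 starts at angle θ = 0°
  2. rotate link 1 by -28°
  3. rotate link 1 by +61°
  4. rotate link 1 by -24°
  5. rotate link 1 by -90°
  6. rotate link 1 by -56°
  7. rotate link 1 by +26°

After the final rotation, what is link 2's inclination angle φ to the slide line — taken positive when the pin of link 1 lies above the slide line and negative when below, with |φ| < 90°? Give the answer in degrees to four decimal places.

geometry: r = 52 mm, L = 210 mm, e = 8 mm; θ starts at 0°
rotate link 1 by -28°: θ ← 0° -28° = -28°
rotate link 1 by +61°: θ ← -28° +61° = 33°
rotate link 1 by -24°: θ ← 33° -24° = 9°
rotate link 1 by -90°: θ ← 9° -90° = -81°
rotate link 1 by -56°: θ ← -81° -56° = -137°
rotate link 1 by +26°: θ ← -137° +26° = -111°
h = r sin θ − e = -48.546182 − 8 = -56.546182
sin φ = h / L = -56.546182 / 210 = -0.26926753
φ = arcsin(-0.26926753) = -15.620686°

-15.6207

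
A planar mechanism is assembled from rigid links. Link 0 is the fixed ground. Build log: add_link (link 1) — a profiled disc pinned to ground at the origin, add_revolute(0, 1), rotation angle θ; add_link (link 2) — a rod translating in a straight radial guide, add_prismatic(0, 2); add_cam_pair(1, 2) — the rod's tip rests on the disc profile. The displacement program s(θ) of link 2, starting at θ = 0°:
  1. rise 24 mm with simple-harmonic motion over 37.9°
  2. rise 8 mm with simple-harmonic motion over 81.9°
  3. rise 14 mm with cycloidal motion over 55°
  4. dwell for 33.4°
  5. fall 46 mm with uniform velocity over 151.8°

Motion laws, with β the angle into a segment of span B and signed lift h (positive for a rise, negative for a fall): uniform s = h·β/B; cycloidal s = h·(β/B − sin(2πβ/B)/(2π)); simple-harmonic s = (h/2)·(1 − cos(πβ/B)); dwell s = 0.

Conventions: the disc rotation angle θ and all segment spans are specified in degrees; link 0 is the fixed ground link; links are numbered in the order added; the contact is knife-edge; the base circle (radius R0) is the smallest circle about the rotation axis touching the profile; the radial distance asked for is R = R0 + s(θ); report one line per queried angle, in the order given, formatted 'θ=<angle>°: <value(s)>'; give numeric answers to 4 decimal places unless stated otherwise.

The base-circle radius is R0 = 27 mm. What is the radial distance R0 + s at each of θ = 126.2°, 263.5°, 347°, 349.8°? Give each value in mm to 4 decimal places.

seg 1 [0°–37.9°] simple-harmonic, h=24: full span → s += 24 → s = 24.0000
seg 2 [37.9°–119.8°] simple-harmonic, h=8: full span → s += 8 → s = 32.0000
seg 3 [119.8°–174.8°] cycloidal, h=14: θ=126.2° here. β=6.4, B=55. 14·(0.1164 − sin(2π·0.1164)/(2π)) = 0.1413 → s = 32.1413
seg 3 [119.8°–174.8°] cycloidal, h=14: full span → s += 14 → s = 46.0000
seg 4 [174.8°–208.2°] dwell: s stays 46.0000
seg 5 [208.2°–360°] uniform, h=-46: θ=263.5° here. β=55.3, B=151.8. -46·55.3/151.8 = -16.7576 → s = 29.2424
seg 5 [208.2°–360°] uniform, h=-46: θ=347° here. β=138.8, B=151.8. -46·138.8/151.8 = -42.0606 → s = 3.9394
seg 5 [208.2°–360°] uniform, h=-46: θ=349.8° here. β=141.6, B=151.8. -46·141.6/151.8 = -42.9091 → s = 3.0909
θ=126.2°: R = R0 + s = 27 + 32.1413 = 59.1413
θ=263.5°: R = R0 + s = 27 + 29.2424 = 56.2424
θ=347°: R = R0 + s = 27 + 3.9394 = 30.9394
θ=349.8°: R = R0 + s = 27 + 3.0909 = 30.0909

θ=126.2°: 59.1413
θ=263.5°: 56.2424
θ=347°: 30.9394
θ=349.8°: 30.0909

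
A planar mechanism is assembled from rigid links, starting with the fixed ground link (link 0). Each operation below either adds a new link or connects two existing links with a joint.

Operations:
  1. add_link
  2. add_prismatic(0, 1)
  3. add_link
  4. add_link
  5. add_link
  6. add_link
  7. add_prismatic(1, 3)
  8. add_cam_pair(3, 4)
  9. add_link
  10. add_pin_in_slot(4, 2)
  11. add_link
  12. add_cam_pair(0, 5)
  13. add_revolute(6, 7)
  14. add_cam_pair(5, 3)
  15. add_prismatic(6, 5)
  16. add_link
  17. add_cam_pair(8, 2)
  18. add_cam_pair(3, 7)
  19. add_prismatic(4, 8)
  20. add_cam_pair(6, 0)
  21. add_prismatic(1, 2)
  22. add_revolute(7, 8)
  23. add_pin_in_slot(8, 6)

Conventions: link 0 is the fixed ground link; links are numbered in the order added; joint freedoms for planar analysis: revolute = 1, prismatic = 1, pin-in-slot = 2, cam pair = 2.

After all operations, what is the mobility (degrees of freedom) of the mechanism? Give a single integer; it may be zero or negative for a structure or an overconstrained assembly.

L=1 J1=0 J2=0
add link → L=2 J1=0 J2=0
P@0,1 dof=1 J1 → L=2 J1=1 J2=0
add link → L=3 J1=1 J2=0
add link → L=4 J1=1 J2=0
add link → L=5 J1=1 J2=0
add link → L=6 J1=1 J2=0
P@1,3 dof=1 J1 → L=6 J1=2 J2=0
C@3,4 dof=2 J2 → L=6 J1=2 J2=1
add link → L=7 J1=2 J2=1
PS@4,2 dof=2 J2 → L=7 J1=2 J2=2
add link → L=8 J1=2 J2=2
C@0,5 dof=2 J2 → L=8 J1=2 J2=3
R@6,7 dof=1 J1 → L=8 J1=3 J2=3
C@5,3 dof=2 J2 → L=8 J1=3 J2=4
P@6,5 dof=1 J1 → L=8 J1=4 J2=4
add link → L=9 J1=4 J2=4
C@8,2 dof=2 J2 → L=9 J1=4 J2=5
C@3,7 dof=2 J2 → L=9 J1=4 J2=6
P@4,8 dof=1 J1 → L=9 J1=5 J2=6
C@6,0 dof=2 J2 → L=9 J1=5 J2=7
P@1,2 dof=1 J1 → L=9 J1=6 J2=7
R@7,8 dof=1 J1 → L=9 J1=7 J2=7
PS@8,6 dof=2 J2 → L=9 J1=7 J2=8
M=3(L−1)−2J1−J2=3·8−2·7−8=2

M = 2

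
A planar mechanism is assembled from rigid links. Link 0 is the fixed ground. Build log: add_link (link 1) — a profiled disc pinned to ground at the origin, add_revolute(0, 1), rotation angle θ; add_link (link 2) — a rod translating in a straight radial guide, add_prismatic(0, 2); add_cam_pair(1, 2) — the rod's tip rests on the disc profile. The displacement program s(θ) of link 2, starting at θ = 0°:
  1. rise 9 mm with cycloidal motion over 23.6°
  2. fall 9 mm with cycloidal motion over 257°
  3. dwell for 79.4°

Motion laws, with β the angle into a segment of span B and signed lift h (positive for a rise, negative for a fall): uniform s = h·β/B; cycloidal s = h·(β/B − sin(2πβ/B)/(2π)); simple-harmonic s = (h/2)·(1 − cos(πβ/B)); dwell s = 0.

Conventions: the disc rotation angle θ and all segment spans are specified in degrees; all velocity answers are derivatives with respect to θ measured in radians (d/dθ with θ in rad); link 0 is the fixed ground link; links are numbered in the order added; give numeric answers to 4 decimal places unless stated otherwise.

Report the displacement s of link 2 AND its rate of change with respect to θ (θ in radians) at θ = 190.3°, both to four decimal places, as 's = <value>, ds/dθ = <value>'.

seg 1 [0°–23.6°] cycloidal, h=9: full span → s += 9 → s = 9.0000
seg 2 [23.6°–280.6°] cycloidal, h=-9: θ=190.3° here. β=166.7, B=257. -9·(0.6486 − sin(2π·0.6486)/(2π)) = -6.9893 → s = 2.0107
velocity in seg [23.6°–280.6°] (cycloidal), θ in radians: β = 166.7° = 2.9095 rad, B = 257° = 4.4855 rad; ds/dθ = (h/B)(1 − cos(2πβ/B)) = ((-9)/4.4855)(1 − cos(2π·0.6486)) = -3.199685 mm/rad

s = 2.0107, ds/dθ = -3.1997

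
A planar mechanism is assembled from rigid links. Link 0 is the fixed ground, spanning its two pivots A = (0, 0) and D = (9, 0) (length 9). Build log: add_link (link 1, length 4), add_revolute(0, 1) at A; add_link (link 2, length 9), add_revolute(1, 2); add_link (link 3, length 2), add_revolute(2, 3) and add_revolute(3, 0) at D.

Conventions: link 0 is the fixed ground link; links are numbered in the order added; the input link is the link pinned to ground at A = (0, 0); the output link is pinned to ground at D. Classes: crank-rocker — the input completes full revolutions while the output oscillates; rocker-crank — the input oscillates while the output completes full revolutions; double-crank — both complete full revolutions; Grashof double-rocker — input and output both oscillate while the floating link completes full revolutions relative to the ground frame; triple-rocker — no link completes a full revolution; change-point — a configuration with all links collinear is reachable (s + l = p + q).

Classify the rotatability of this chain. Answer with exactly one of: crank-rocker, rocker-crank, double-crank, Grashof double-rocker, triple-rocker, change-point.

lengths: ground=9, input=4, coupler=9, output=2
sorted: s=2 (shortest), l=9 (longest), p+q=13
s + l = 11 vs p + q = 13
s + l < p + q (Grashof) with shortest = output link → rocker-crank

rocker-crank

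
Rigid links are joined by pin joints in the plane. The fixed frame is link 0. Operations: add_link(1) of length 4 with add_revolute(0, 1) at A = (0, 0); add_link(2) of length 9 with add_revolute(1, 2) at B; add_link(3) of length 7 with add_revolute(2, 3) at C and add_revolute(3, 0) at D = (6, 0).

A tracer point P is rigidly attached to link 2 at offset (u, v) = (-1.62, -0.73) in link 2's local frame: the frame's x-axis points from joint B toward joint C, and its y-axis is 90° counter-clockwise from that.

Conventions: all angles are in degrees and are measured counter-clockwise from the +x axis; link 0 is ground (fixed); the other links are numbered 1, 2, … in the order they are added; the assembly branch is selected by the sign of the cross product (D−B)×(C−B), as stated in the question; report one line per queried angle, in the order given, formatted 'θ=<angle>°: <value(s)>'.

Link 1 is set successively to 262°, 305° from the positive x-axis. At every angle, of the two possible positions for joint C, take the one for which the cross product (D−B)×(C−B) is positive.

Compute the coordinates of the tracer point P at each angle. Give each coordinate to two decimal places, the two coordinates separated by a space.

A=(0,0), D=(6.00,0)
θ=262°: B = A + 4.00·(cos262°, sin262°) = (-0.5567, -3.9611)
θ=262°: |BD| = 7.6603
θ=262°: circle(B,9.00) ∩ circle(D,7.00): a=5.9188, h=6.7799
θ=262°:   candidates: C₊=(1.0036,4.9026) cross=51.936; C₋=(8.0153,-6.7036) cross=-51.936
θ=262°:   branch + wants cross > 0 → take C=(1.0036,4.9026) (cross=51.936)
θ=262°: ex = (C−B)/|BC| = (0.1734,0.9849); ey = (-0.9849,0.1734)
θ=262°: P = B + -1.62·ex + -0.73·ey = (-0.1186,-5.6831)
θ=305°: B = A + 4.00·(cos305°, sin305°) = (2.2943, -3.2766)
θ=305°: |BD| = 4.9465
θ=305°: circle(B,9.00) ∩ circle(D,7.00): a=5.7079, h=6.9585
θ=305°:   candidates: C₊=(1.9610,5.7172) cross=34.420; C₋=(11.1796,-4.7086) cross=-34.420
θ=305°:   branch + wants cross > 0 → take C=(1.9610,5.7172) (cross=34.420)
θ=305°: ex = (C−B)/|BC| = (-0.0370,0.9993); ey = (-0.9993,-0.0370)
θ=305°: P = B + -1.62·ex + -0.73·ey = (3.0838,-4.8685)

θ=262°: -0.12 -5.68
θ=305°: 3.08 -4.87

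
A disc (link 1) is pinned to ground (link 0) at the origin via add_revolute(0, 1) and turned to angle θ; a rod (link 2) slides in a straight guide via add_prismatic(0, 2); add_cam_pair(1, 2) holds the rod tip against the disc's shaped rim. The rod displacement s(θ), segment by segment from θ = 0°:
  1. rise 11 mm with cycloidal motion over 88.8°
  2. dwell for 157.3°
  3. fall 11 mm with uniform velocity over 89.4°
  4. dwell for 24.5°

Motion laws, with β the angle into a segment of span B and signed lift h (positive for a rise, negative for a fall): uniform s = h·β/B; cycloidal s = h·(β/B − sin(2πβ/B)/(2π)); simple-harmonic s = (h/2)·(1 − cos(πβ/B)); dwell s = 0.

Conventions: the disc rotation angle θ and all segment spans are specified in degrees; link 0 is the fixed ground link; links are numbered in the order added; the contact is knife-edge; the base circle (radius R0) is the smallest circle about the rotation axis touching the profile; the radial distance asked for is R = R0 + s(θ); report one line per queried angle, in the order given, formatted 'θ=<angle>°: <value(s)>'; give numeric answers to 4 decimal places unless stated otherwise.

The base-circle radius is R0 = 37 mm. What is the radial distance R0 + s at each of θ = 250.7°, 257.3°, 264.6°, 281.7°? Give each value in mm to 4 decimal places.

segment 1 (0° to 88.8°, cycloidal, h = 11) is passed completely: s = 0.0000 + (11) = 11.0000
segment 2 (88.8° to 246.1°, dwell): s unchanged at 11.0000
θ = 250.7° falls in segment 3 (246.1° to 335.5°, uniform, h = -11): β = 250.7 − 246.1 = 4.6°, B = 89.4°; Δs = -11·4.6/89.4 = -0.5660; s = 11.0000 − 0.5660 = 10.4340
θ = 257.3° falls in segment 3 (246.1° to 335.5°, uniform, h = -11): β = 257.3 − 246.1 = 11.2°, B = 89.4°; Δs = -11·11.2/89.4 = -1.3781; s = 11.0000 − 1.3781 = 9.6219
θ = 264.6° falls in segment 3 (246.1° to 335.5°, uniform, h = -11): β = 264.6 − 246.1 = 18.5°, B = 89.4°; Δs = -11·18.5/89.4 = -2.2763; s = 11.0000 − 2.2763 = 8.7237
θ = 281.7° falls in segment 3 (246.1° to 335.5°, uniform, h = -11): β = 281.7 − 246.1 = 35.6°, B = 89.4°; Δs = -11·35.6/89.4 = -4.3803; s = 11.0000 − 4.3803 = 6.6197
θ=250.7°: R = R0 + s = 37 + 10.4340 = 47.4340
θ=257.3°: R = R0 + s = 37 + 9.6219 = 46.6219
θ=264.6°: R = R0 + s = 37 + 8.7237 = 45.7237
θ=281.7°: R = R0 + s = 37 + 6.6197 = 43.6197

θ=250.7°: 47.4340
θ=257.3°: 46.6219
θ=264.6°: 45.7237
θ=281.7°: 43.6197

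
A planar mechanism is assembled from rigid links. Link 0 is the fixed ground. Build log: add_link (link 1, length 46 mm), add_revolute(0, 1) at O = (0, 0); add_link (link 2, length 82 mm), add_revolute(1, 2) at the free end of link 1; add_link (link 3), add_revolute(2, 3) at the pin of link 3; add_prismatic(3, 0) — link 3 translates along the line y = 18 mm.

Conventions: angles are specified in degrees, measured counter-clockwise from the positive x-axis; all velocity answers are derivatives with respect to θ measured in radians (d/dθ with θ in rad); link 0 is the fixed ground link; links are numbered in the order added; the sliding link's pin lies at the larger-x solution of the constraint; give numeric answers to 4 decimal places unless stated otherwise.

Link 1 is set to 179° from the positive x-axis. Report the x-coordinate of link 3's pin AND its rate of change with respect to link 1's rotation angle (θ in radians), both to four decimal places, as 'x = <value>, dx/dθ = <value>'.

geometry: r = 46 mm, L = 82 mm, e = 18 mm
crank pin P = (r cos θ, r sin θ) = (-45.992994, 0.802811)
h = r sin θ − e = 0.802811 − 18 = -17.197189
x = r cos θ + √(L² − h²) = -45.992994 + 80.176410 = 34.183416
dx/dθ = −r sin θ − h·r cos θ/√(L² − h²) (θ in radians; h = -17.197189) = -10.667935

x = 34.1834, dx/dθ = -10.6679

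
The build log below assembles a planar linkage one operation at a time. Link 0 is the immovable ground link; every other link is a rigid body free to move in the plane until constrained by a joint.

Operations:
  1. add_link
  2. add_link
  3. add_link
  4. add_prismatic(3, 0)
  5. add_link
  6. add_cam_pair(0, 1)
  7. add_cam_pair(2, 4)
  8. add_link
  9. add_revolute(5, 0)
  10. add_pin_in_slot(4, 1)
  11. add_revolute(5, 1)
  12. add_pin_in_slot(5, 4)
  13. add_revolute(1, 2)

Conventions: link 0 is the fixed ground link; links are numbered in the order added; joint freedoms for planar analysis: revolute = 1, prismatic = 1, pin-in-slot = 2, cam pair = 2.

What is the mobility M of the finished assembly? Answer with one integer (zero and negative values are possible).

ground; <1,0,0>
#1 <2,0,0>
#2 <3,0,0>
#3 <4,0,0>
P:3↔0 J1 <4,1,0>
#4 <5,1,0>
C:0↔1 J2 <5,1,1>
C:2↔4 J2 <5,1,2>
#5 <6,1,2>
R:5↔0 J1 <6,2,2>
PS:4↔1 J2 <6,2,3>
R:5↔1 J1 <6,3,3>
PS:5↔4 J2 <6,3,4>
R:1↔2 J1 <6,4,4>
3×5 − 2×4 − 1×4 = 3

M = 3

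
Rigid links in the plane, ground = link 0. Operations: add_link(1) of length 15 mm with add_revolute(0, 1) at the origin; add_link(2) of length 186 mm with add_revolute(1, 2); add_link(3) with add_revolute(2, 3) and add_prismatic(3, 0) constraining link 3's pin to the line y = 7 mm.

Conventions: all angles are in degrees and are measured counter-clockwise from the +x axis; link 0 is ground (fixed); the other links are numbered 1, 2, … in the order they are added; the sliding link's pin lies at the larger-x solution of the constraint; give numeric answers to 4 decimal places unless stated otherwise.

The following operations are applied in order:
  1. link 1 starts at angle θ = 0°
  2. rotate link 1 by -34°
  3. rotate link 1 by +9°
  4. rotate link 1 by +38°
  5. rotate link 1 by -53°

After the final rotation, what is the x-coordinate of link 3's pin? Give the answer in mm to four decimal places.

geometry: r = 15 mm, L = 186 mm, e = 7 mm; θ starts at 0°
rotate link 1 by -34°: θ ← 0° -34° = -34°
rotate link 1 by +9°: θ ← -34° +9° = -25°
rotate link 1 by +38°: θ ← -25° +38° = 13°
rotate link 1 by -53°: θ ← 13° -53° = -40°
crank pin P = (r cos θ, r sin θ) = (11.490667, -9.641814)
h = r sin θ − e = -9.641814 − 7 = -16.641814
x = r cos θ + √(L² − h²) = 11.490667 + 185.254015 = 196.744682

196.7447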